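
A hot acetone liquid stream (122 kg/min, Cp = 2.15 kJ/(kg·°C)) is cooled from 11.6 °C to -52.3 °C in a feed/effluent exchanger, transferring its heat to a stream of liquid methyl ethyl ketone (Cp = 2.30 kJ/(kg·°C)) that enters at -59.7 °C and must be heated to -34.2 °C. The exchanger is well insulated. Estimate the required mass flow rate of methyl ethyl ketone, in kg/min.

ṁ_c = 286 kg/min

Heat released by hot stream: Q = 122 × 2.15 × (11.6 − -52.3) = 16761 kJ/min
Energy balance on cold side (adiabatic exchanger): Q = ṁ_c·Cp_c·(T_c,out − T_c,in)
ṁ_c = 16761 / [2.30 × (-34.2 − -59.7)] = 285.78 kg/min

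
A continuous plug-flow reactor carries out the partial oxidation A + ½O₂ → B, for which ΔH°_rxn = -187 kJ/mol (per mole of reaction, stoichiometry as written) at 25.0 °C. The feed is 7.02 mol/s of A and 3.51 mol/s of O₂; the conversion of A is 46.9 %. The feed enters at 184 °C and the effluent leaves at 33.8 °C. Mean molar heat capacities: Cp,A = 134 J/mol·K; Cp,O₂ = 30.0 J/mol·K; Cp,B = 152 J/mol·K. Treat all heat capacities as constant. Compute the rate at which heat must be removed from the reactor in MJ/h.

Q_out = 2780 MJ/h

Extent of reaction ξ = 0.469 × 7.02 = 3.2924 mol/s
Reaction term: ξ·ΔH°_rxn = 3.2924 × -187 = -615.68 kJ/s
Sensible, feed 184→25 °C: -166.31 kJ/s
Outlet flows (mol/s): A 3.7276, O₂ 1.8638, B 3.2924
Sensible, products 25→33.8 °C: 9.2915 kJ/s
Q = ΔH = -772.69 kJ/s = -772.69 kW
Heat removed = 2781.7 MJ/h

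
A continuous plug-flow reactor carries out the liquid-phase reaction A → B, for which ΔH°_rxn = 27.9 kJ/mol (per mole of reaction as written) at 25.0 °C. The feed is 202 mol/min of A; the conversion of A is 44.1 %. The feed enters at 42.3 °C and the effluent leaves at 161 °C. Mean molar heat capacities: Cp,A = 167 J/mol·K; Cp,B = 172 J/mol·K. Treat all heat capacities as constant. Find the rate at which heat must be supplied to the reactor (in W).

Extent of reaction ξ = 0.441 × 202 = 89.082 mol/min
Reaction term: ξ·ΔH°_rxn = 89.082 × 27.9 = 2485.4 kJ/min
Sensible, feed 42.3→25 °C: -583.6 kJ/min
Outlet flows (mol/min): A 112.92, B 89.082
Sensible, products 25→161 °C: 4648.4 kJ/min
Q = ΔH = 6550.2 kJ/min = 109.17 kW
Heat supplied = 109170 W

Q_in = 109000 W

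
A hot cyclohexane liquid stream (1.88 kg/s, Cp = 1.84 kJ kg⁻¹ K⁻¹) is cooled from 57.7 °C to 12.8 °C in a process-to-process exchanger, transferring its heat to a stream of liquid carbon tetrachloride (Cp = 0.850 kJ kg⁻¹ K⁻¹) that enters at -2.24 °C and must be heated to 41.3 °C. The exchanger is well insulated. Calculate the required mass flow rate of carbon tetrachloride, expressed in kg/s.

ṁ_c = 4.20 kg/s

Heat released by hot stream: Q = 1.88 × 1.84 × (57.7 − 12.8) = 155.32 kJ/s
Energy balance on cold side (adiabatic exchanger): Q = ṁ_c·Cp_c·(T_c,out − T_c,in)
ṁ_c = 155.32 / [0.850 × (41.3 − -2.24)] = 4.1968 kg/s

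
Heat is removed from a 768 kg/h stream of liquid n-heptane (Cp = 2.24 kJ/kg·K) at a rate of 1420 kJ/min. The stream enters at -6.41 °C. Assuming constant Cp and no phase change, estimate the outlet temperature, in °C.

Q = 1420 kJ/min = 85200 kJ/h
ΔT = Q/(ṁ·Cp) = 85200/(768×2.24) = 49.526 K
T_out = -6.41 − 49.526 = -55.936 °C

T_out = -55.9 °C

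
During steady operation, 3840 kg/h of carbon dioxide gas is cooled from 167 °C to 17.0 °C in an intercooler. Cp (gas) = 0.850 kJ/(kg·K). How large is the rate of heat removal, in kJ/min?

Q_c = 8160 kJ/min

Q = ṁ·Cp·ΔT = 3840 × 0.850 × (17.0 − 167) = -489600 kJ/h
Converting: 489600 / 3600 s = 136 kW
Cooling duty = 8160 kJ/min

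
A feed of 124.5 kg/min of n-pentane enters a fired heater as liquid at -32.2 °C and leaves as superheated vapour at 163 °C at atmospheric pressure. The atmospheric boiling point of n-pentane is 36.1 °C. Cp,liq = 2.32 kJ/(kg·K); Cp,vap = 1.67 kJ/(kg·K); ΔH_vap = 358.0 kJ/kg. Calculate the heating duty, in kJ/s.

liquid -32.2→36.1 °C: 158.46 kJ/kg
vaporisation at 36.1 °C: 358 kJ/kg
vapour 36.1→163 °C: 211.92 kJ/kg
Δh = 158.46 + 358 + 211.92 = 728.38 kJ/kg
Q = ṁ·Δh = 124.5 kg/min × 728.38 kJ/kg = 90683 kJ/min
|Q| = 1511.4 kW

Q = 1510 kJ/s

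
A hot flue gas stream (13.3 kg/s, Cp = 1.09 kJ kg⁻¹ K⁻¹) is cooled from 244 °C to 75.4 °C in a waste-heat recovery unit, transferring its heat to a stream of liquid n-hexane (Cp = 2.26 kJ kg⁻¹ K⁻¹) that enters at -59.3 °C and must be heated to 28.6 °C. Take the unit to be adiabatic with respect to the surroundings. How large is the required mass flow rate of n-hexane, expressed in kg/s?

Heat released by hot stream: Q = 13.3 × 1.09 × (244 − 75.4) = 2444.2 kJ/s
Energy balance on cold side (adiabatic exchanger): Q = ṁ_c·Cp_c·(T_c,out − T_c,in)
ṁ_c = 2444.2 / [2.26 × (28.6 − -59.3)] = 12.304 kg/s

ṁ_c = 12.3 kg/s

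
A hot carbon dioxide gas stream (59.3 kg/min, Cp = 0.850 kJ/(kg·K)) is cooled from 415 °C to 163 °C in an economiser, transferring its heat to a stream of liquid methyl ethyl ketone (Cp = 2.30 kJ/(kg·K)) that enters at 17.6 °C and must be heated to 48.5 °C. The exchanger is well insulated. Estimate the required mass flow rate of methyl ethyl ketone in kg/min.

ṁ_c = 179 kg/min

Heat released by hot stream: Q = 59.3 × 0.850 × (415 − 163) = 12702 kJ/min
Energy balance on cold side (adiabatic exchanger): Q = ṁ_c·Cp_c·(T_c,out − T_c,in)
ṁ_c = 12702 / [2.30 × (48.5 − 17.6)] = 178.73 kg/min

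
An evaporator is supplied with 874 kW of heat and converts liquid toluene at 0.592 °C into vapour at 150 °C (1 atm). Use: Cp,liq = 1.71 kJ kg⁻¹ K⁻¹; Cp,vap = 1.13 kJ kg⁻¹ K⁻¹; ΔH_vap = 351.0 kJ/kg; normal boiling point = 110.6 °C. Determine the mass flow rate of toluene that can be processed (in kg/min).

ṁ = 89.9 kg/min

Δh = 1.71×(110.6−0.592) + 351.0 + 1.13×(150−110.6) = 583.64 kJ/kg
Q = 874 kW = 874 kJ/s = 52440 kJ/min
ṁ = Q/Δh = 52440 / 583.64 = 89.851 kg/min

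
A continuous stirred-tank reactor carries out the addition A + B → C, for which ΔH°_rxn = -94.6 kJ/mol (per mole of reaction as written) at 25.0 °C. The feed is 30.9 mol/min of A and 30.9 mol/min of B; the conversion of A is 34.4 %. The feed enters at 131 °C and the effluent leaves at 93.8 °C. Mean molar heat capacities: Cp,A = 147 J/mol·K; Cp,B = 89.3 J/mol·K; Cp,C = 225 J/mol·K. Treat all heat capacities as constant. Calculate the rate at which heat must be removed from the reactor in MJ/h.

Q_out = 77.1 MJ/h

Extent of reaction ξ = 0.344 × 30.9 = 10.63 mol/min
Reaction term: ξ·ΔH°_rxn = 10.63 × -94.6 = -1005.6 kJ/min
Sensible, feed 131→25 °C: -773.98 kJ/min
Outlet flows (mol/min): A 20.27, B 20.27, C 10.63
Sensible, products 25→93.8 °C: 494.09 kJ/min
Q = ΔH = -1285.4 kJ/min = -21.424 kW
Heat removed = 77.127 MJ/h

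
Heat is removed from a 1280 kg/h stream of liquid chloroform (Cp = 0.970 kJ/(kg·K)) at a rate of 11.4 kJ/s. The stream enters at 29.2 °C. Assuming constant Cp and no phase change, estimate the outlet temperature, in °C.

Q = 11.4 kJ/s = 41040 kJ/h
ΔT = Q/(ṁ·Cp) = 41040/(1280×0.970) = 33.054 K
T_out = 29.2 − 33.054 = -3.8541 °C

T_out = -3.85 °C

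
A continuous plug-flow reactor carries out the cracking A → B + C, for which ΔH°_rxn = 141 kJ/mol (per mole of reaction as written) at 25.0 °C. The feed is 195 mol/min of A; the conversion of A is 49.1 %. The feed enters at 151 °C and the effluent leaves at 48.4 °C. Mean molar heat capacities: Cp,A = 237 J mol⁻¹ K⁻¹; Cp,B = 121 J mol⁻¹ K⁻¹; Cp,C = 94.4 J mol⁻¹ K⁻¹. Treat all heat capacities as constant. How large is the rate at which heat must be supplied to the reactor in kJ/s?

Q_in = 145 kJ/s

Extent of reaction ξ = 0.491 × 195 = 95.745 mol/min
Reaction term: ξ·ΔH°_rxn = 95.745 × 141 = 13500 kJ/min
Sensible, feed 151→25 °C: -5823.1 kJ/min
Outlet flows (mol/min): A 99.255, B 95.745, C 95.745
Sensible, products 25→48.4 °C: 1033 kJ/min
Q = ΔH = 8710 kJ/min = 145.17 kW
Heat supplied = 145.17 kJ/s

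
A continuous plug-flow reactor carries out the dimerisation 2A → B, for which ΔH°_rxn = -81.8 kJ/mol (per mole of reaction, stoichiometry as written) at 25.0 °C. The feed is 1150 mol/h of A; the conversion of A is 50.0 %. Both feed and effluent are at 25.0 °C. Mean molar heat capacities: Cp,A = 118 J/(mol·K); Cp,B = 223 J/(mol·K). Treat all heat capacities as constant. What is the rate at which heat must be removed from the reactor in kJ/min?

Extent of reaction ξ = 0.500 × 1150 / 2 = 287.5 mol/h
Reaction term: ξ·ΔH°_rxn = 287.5 × -81.8 = -23518 kJ/h
Q = ΔH = -23518 kJ/h = -6.5326 kW
Heat removed = 391.96 kJ/min

Q_out = 392 kJ/min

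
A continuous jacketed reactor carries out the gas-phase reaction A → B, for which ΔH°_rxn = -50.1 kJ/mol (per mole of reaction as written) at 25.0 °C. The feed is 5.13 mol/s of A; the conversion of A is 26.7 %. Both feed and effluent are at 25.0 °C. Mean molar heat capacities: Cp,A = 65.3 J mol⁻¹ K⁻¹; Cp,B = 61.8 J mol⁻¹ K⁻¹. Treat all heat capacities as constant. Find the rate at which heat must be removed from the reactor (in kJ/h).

Extent of reaction ξ = 0.267 × 5.13 = 1.3697 mol/s
Reaction term: ξ·ΔH°_rxn = 1.3697 × -50.1 = -68.622 kJ/s
Q = ΔH = -68.622 kJ/s = -68.622 kW
Heat removed = 247040 kJ/h

Q_out = 247000 kJ/h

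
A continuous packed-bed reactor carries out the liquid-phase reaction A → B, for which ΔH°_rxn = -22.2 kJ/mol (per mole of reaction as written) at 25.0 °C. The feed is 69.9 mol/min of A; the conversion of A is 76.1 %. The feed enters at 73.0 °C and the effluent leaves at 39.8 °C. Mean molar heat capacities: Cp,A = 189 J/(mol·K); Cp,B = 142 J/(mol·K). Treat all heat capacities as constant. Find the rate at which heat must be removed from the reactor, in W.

Q_out = 27600 W

Extent of reaction ξ = 0.761 × 69.9 = 53.194 mol/min
Reaction term: ξ·ΔH°_rxn = 53.194 × -22.2 = -1180.9 kJ/min
Sensible, feed 73.0→25 °C: -634.13 kJ/min
Outlet flows (mol/min): A 16.706, B 53.194
Sensible, products 25→39.8 °C: 158.52 kJ/min
Q = ΔH = -1656.5 kJ/min = -27.609 kW
Heat removed = 27609 W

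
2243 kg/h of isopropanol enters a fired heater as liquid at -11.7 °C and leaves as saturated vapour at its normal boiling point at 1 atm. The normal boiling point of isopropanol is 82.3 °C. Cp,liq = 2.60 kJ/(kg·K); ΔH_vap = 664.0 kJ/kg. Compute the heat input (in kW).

Q = 566 kW

liquid -11.7→82.3 °C: 244.4 kJ/kg
vaporisation at 82.3 °C: 664 kJ/kg
Δh = 244.4 + 664 = 908.4 kJ/kg
Q = ṁ·Δh = 2243 kg/h × 908.4 kJ/kg = 2.0375e+06 kJ/h
|Q| = 565.98 kW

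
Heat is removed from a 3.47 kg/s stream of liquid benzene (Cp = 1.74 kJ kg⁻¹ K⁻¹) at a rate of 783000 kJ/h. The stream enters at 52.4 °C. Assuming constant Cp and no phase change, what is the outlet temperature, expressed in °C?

Q = 783000 kJ/h = 217.5 kJ/s
ΔT = Q/(ṁ·Cp) = 217.5/(3.47×1.74) = 36.023 K
T_out = 52.4 − 36.023 = 16.377 °C

T_out = 16.4 °C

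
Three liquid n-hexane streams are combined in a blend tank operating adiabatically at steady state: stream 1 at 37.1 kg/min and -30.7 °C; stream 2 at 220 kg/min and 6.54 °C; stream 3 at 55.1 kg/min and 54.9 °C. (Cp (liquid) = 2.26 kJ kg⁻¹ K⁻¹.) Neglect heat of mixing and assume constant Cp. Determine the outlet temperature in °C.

No heat crosses the boundary, so H_out = H_in.
T_out = Σ ṁᵢCp,ᵢTᵢ / Σ ṁᵢCp,ᵢ
      = 7514.1 / 705.57 = 10.65 °C

T_out = 10.6 °C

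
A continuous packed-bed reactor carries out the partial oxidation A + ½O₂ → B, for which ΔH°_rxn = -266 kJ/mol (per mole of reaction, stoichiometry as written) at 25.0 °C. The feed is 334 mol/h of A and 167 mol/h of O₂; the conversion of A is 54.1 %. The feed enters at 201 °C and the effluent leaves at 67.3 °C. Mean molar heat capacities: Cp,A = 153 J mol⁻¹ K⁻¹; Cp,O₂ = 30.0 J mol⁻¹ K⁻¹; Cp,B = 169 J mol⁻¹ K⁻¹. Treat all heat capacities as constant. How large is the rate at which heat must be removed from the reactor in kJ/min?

Extent of reaction ξ = 0.541 × 334 = 180.69 mol/h
Reaction term: ξ·ΔH°_rxn = 180.69 × -266 = -48065 kJ/h
Sensible, feed 201→25 °C: -9875.7 kJ/h
Outlet flows (mol/h): A 153.31, O₂ 76.653, B 180.69
Sensible, products 25→67.3 °C: 2381.2 kJ/h
Q = ΔH = -55559 kJ/h = -15.433 kW
Heat removed = 925.99 kJ/min

Q_out = 926 kJ/min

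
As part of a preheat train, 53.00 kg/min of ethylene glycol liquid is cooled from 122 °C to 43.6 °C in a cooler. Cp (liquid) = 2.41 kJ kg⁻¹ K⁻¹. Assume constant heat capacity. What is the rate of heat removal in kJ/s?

Q = ṁ·Cp·ΔT = 53.00 × 2.41 × (43.6 − 122) = -10014 kJ/min
Converting: 10014 / 60 s = 166.9 kW

Q_c = 167 kJ/s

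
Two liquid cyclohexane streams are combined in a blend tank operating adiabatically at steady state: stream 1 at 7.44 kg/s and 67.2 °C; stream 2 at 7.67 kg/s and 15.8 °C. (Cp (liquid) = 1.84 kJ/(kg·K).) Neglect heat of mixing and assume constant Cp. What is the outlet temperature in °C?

T_out = 41.1 °C

Energy balance with Q = 0: Σ ṁᵢCp,ᵢ(T_out − Tᵢ) = 0
T_out = Σ ṁᵢCp,ᵢTᵢ / Σ ṁᵢCp,ᵢ
      = 1142.9 / 27.802 = 41.109 °C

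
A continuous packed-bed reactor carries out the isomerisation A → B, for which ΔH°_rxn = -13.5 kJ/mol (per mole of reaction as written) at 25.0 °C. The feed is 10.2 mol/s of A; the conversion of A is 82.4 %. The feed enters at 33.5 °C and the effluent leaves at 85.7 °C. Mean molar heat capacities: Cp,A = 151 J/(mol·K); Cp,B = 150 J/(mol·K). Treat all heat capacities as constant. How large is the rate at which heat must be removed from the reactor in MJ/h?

Q_out = 121 MJ/h

Extent of reaction ξ = 0.824 × 10.2 = 8.4048 mol/s
Reaction term: ξ·ΔH°_rxn = 8.4048 × -13.5 = -113.46 kJ/s
Sensible, feed 33.5→25 °C: -13.092 kJ/s
Outlet flows (mol/s): A 1.7952, B 8.4048
Sensible, products 25→85.7 °C: 92.98 kJ/s
Q = ΔH = -33.577 kJ/s = -33.577 kW
Heat removed = 120.88 MJ/h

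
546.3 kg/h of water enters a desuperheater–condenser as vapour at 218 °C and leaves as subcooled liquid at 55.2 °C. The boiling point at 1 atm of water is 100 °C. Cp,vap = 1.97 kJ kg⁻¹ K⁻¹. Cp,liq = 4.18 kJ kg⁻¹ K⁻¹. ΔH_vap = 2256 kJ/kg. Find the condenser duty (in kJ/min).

vapour 218→100 °C: -232.46 kJ/kg
condensation at 100 °C: -2256 kJ/kg
liquid 100→55.2 °C: -187.26 kJ/kg
Δh = -232.46 + -2256 + -187.26 = -2675.7 kJ/kg
Q = ṁ·Δh = 546.3 kg/h × -2675.7 kJ/kg = -1.4617e+06 kJ/h
|Q| = 406.04 kW = 24362 kJ/min

Q_c = 24400 kJ/min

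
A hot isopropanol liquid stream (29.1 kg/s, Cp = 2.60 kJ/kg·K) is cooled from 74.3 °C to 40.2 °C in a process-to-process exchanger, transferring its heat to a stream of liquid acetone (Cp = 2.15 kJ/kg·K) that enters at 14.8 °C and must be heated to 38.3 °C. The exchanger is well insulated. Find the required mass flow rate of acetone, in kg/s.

Heat released by hot stream: Q = 29.1 × 2.60 × (74.3 − 40.2) = 2580 kJ/s
Energy balance on cold side (adiabatic exchanger): Q = ṁ_c·Cp_c·(T_c,out − T_c,in)
ṁ_c = 2580 / [2.15 × (38.3 − 14.8)] = 51.064 kg/s

ṁ_c = 51.1 kg/s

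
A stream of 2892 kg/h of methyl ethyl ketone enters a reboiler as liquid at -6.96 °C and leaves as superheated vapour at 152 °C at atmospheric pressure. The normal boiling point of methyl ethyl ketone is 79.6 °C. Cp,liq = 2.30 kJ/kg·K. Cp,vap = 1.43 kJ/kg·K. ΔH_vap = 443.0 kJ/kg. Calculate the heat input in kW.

Q = 599 kW

liquid -6.96→79.6 °C: 199.09 kJ/kg
vaporisation at 79.6 °C: 443 kJ/kg
vapour 79.6→152 °C: 103.53 kJ/kg
Δh = 199.09 + 443 + 103.53 = 745.62 kJ/kg
Q = ṁ·Δh = 2892 kg/h × 745.62 kJ/kg = 2.1563e+06 kJ/h
|Q| = 598.98 kW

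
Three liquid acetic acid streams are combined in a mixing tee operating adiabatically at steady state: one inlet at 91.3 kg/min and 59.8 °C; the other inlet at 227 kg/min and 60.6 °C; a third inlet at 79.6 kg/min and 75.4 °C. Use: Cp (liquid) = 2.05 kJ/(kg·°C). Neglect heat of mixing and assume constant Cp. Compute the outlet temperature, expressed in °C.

No heat crosses the boundary, so H_out = H_in.
Σ ṁᵢCp,ᵢTᵢ = 91.3×2.05×59.8 + 227×2.05×60.6 + 79.6×2.05×75.4 = 51696
Σ ṁᵢCp,ᵢ = 91.3×2.05 + 227×2.05 + 79.6×2.05 = 815.69
T_out = 51696 / 815.69 = 63.377 °C

T_out = 63.4 °C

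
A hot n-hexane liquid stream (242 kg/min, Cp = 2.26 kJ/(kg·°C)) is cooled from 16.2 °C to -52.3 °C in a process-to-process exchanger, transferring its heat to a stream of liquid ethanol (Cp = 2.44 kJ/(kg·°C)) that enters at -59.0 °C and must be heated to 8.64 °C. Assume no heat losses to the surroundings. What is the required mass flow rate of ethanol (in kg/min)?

ṁ_c = 227 kg/min

Heat released by hot stream: Q = 242 × 2.26 × (16.2 − -52.3) = 37464 kJ/min
Energy balance on cold side (adiabatic exchanger): Q = ṁ_c·Cp_c·(T_c,out − T_c,in)
ṁ_c = 37464 / [2.44 × (8.64 − -59.0)] = 227 kg/min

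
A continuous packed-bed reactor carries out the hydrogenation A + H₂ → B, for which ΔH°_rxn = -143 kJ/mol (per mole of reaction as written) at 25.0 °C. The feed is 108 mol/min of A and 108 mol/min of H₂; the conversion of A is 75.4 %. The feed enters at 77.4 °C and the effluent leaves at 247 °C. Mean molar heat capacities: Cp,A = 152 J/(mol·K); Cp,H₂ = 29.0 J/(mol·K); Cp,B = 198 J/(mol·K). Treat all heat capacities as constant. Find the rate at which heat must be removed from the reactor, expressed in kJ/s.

Extent of reaction ξ = 0.754 × 108 = 81.432 mol/min
Reaction term: ξ·ΔH°_rxn = 81.432 × -143 = -11645 kJ/min
Sensible, feed 77.4→25 °C: -1024.3 kJ/min
Outlet flows (mol/min): A 26.568, H₂ 26.568, B 81.432
Sensible, products 25→247 °C: 4647 kJ/min
Q = ΔH = -8022.1 kJ/min = -133.7 kW
Heat removed = 133.7 kJ/s

Q_out = 134 kJ/s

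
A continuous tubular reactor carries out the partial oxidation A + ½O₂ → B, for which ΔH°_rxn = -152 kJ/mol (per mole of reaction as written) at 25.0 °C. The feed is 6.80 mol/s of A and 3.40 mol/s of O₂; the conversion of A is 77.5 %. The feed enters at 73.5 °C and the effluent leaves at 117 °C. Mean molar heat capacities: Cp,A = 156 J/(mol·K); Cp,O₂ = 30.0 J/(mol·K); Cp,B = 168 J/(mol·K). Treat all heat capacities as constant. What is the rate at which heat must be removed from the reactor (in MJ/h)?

Extent of reaction ξ = 0.775 × 6.80 = 5.27 mol/s
Reaction term: ξ·ΔH°_rxn = 5.27 × -152 = -801.04 kJ/s
Sensible, feed 73.5→25 °C: -56.396 kJ/s
Outlet flows (mol/s): A 1.53, O₂ 0.765, B 5.27
Sensible, products 25→117 °C: 105.52 kJ/s
Q = ΔH = -751.91 kJ/s = -751.91 kW
Heat removed = 2706.9 MJ/h

Q_out = 2710 MJ/h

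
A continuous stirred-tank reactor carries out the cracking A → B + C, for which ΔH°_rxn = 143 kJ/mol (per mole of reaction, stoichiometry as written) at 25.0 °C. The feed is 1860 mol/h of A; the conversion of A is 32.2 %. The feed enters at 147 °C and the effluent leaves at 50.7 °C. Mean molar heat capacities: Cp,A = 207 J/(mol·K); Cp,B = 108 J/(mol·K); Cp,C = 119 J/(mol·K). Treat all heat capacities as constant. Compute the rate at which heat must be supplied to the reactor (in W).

Extent of reaction ξ = 0.322 × 1860 = 598.92 mol/h
Reaction term: ξ·ΔH°_rxn = 598.92 × 143 = 85646 kJ/h
Sensible, feed 147→25 °C: -46972 kJ/h
Outlet flows (mol/h): A 1261.1, B 598.92, C 598.92
Sensible, products 25→50.7 °C: 10203 kJ/h
Q = ΔH = 48876 kJ/h = 13.577 kW
Heat supplied = 13577 W

Q_in = 13600 W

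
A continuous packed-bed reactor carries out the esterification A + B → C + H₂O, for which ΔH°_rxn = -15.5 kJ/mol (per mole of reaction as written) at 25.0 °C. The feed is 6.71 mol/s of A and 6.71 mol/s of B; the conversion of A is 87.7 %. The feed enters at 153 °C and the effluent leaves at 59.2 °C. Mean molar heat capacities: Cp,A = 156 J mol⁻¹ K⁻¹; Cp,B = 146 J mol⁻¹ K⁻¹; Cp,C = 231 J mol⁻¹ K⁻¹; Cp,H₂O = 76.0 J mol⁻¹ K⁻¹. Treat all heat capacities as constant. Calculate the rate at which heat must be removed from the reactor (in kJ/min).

Extent of reaction ξ = 0.877 × 6.71 = 5.8847 mol/s
Reaction term: ξ·ΔH°_rxn = 5.8847 × -15.5 = -91.212 kJ/s
Sensible, feed 153→25 °C: -259.38 kJ/s
Outlet flows (mol/s): A 0.82533, B 0.82533, C 5.8847, H₂O 5.8847
Sensible, products 25→59.2 °C: 70.31 kJ/s
Q = ΔH = -280.28 kJ/s = -280.28 kW
Heat removed = 16817 kJ/min

Q_out = 16800 kJ/min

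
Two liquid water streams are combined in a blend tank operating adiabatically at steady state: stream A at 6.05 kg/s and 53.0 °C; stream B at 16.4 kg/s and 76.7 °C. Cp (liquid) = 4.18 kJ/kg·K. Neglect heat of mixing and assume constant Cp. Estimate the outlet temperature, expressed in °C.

T_out = 70.3 °C

Energy balance with Q = 0: Σ ṁᵢCp,ᵢ(T_out − Tᵢ) = 0
Σ ṁᵢCp,ᵢTᵢ = 6.05×4.18×53.0 + 16.4×4.18×76.7 = 6598.3
Σ ṁᵢCp,ᵢ = 6.05×4.18 + 16.4×4.18 = 93.841
T_out = 6598.3 / 93.841 = 70.313 °C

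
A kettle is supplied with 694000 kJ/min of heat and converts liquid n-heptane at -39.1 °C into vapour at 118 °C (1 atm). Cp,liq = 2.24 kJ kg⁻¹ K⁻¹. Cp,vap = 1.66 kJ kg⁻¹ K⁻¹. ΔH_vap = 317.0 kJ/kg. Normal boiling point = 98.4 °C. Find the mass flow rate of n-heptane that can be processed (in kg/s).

Δh = 2.24×(98.4−-39.1) + 317.0 + 1.66×(118−98.4) = 657.54 kJ/kg
Q = 694000 kJ/min = 11567 kJ/s = 11567 kJ/s
ṁ = Q/Δh = 11567 / 657.54 = 17.591 kg/s

ṁ = 17.6 kg/s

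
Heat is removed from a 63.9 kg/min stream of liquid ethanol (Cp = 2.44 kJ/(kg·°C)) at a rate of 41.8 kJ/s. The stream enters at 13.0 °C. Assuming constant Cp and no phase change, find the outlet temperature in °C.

Q = 41.8 kJ/s = 2508 kJ/min
ΔT = Q/(ṁ·Cp) = 2508/(63.9×2.44) = 16.086 K
T_out = 13.0 − 16.086 = -3.0856 °C

T_out = -3.09 °C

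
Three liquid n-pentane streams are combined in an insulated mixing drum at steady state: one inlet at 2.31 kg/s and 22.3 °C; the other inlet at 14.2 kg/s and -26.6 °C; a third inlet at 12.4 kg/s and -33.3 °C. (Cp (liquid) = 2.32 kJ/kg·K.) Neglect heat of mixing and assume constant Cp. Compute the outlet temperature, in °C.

Energy balance with Q = 0: Σ ṁᵢCp,ᵢ(T_out − Tᵢ) = 0
Σ ṁᵢCp,ᵢTᵢ = 2.31×2.32×22.3 + 14.2×2.32×-26.6 + 12.4×2.32×-33.3 = -1714.8
Σ ṁᵢCp,ᵢ = 2.31×2.32 + 14.2×2.32 + 12.4×2.32 = 67.071
T_out = -1714.8 / 67.071 = -25.566 °C

T_out = -25.6 °C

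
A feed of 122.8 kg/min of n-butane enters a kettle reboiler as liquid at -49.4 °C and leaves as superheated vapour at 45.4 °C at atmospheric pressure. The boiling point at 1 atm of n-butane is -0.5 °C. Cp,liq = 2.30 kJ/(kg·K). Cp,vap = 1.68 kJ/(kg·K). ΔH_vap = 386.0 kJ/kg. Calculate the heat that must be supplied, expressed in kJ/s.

Q = 1180 kJ/s

liquid -49.4→-0.5 °C: 112.47 kJ/kg
vaporisation at -0.5 °C: 386 kJ/kg
vapour -0.5→45.4 °C: 77.112 kJ/kg
Δh = 112.47 + 386 + 77.112 = 575.58 kJ/kg
Q = ṁ·Δh = 122.8 kg/min × 575.58 kJ/kg = 70681 kJ/min
|Q| = 1178 kW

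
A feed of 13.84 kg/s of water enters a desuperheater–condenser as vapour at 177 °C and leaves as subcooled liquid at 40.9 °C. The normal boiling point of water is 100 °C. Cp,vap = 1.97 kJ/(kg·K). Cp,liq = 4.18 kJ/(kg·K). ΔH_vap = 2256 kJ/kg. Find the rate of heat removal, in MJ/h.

Q_c = 132000 MJ/h

vapour 177→100 °C: -151.69 kJ/kg
condensation at 100 °C: -2256 kJ/kg
liquid 100→40.9 °C: -247.04 kJ/kg
Δh = -151.69 + -2256 + -247.04 = -2654.7 kJ/kg
Q = ṁ·Δh = 13.84 kg/s × -2654.7 kJ/kg = -36741 kJ/s
|Q| = 36741 kW = 132270 MJ/h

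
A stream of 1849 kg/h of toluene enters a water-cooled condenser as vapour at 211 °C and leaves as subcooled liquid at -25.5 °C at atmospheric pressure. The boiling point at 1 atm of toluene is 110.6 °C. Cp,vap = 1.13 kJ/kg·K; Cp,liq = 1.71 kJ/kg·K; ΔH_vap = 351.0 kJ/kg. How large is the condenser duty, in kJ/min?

vapour 211→110.6 °C: -113.45 kJ/kg
condensation at 110.6 °C: -351 kJ/kg
liquid 110.6→-25.5 °C: -232.73 kJ/kg
Δh = -113.45 + -351 + -232.73 = -697.18 kJ/kg
Q = ṁ·Δh = 1849 kg/h × -697.18 kJ/kg = -1.2891e+06 kJ/h
|Q| = 358.08 kW = 21485 kJ/min

Q_c = 21500 kJ/min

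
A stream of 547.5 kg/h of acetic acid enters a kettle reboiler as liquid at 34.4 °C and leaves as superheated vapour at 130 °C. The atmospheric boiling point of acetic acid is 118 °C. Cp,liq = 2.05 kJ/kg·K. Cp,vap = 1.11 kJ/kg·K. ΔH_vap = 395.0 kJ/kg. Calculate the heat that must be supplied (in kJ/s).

liquid 34.4→118 °C: 171.38 kJ/kg
vaporisation at 118 °C: 395 kJ/kg
vapour 118→130 °C: 13.32 kJ/kg
Δh = 171.38 + 395 + 13.32 = 579.7 kJ/kg
Q = ṁ·Δh = 547.5 kg/h × 579.7 kJ/kg = 317390 kJ/h
|Q| = 88.163 kW

Q = 88.2 kJ/s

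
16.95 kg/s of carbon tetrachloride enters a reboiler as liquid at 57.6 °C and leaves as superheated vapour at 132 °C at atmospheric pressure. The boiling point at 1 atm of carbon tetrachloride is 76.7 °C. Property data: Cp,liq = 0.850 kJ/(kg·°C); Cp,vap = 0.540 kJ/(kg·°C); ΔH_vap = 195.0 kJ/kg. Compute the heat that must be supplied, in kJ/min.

liquid 57.6→76.7 °C: 16.235 kJ/kg
vaporisation at 76.7 °C: 195 kJ/kg
vapour 76.7→132 °C: 29.862 kJ/kg
Δh = 16.235 + 195 + 29.862 = 241.1 kJ/kg
Q = ṁ·Δh = 16.95 kg/s × 241.1 kJ/kg = 4086.6 kJ/s
|Q| = 4086.6 kW = 245200 kJ/min

Q = 245000 kJ/min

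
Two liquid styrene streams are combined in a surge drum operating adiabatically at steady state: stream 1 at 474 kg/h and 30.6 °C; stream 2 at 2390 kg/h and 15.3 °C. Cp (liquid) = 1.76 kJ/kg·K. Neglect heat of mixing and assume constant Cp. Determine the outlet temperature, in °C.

T_out = 17.8 °C

No heat crosses the boundary, so H_out = H_in.
T_out = Σ ṁᵢCp,ᵢTᵢ / Σ ṁᵢCp,ᵢ
      = 89886 / 5040.6 = 17.832 °C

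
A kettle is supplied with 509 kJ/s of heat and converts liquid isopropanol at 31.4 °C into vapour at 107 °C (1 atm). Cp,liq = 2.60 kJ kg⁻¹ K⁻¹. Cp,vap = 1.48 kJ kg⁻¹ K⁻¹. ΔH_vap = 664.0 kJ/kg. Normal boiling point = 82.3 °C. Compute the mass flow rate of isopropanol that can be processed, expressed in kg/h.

ṁ = 2200 kg/h

Δh = 2.60×(82.3−31.4) + 664.0 + 1.48×(107−82.3) = 832.9 kJ/kg
Q = 509 kJ/s = 509 kJ/s = 1.8324e+06 kJ/h
ṁ = Q/Δh = 1.8324e+06 / 832.9 = 2200 kg/h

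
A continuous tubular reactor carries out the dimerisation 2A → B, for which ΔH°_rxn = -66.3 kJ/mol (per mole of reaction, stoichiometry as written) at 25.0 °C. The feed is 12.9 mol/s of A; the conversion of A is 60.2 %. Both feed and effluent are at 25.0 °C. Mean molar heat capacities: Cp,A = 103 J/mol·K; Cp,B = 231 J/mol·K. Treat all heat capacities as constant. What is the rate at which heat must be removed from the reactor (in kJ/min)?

Q_out = 15400 kJ/min

Extent of reaction ξ = 0.602 × 12.9 / 2 = 3.8829 mol/s
Reaction term: ξ·ΔH°_rxn = 3.8829 × -66.3 = -257.44 kJ/s
Q = ΔH = -257.44 kJ/s = -257.44 kW
Heat removed = 15446 kJ/min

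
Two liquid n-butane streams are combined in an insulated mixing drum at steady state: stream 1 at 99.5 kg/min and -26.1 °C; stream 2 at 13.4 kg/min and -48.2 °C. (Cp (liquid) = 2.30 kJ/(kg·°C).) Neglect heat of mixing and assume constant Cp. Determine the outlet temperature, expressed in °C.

T_out = -28.7 °C

Adiabatic, steady state ⇒ Σ ṁᵢCp,ᵢ(T_out − Tᵢ) = 0
T_out = Σ ṁᵢCp,ᵢTᵢ / Σ ṁᵢCp,ᵢ
      = -7458.5 / 259.67 = -28.723 °C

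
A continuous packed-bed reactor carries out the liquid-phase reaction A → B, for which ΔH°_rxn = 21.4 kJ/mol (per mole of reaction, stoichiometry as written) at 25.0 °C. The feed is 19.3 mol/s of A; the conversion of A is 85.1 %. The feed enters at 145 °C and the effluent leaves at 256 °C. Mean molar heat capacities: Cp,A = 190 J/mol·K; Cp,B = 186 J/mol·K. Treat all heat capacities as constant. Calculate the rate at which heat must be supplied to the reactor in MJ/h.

Q_in = 2680 MJ/h

Extent of reaction ξ = 0.851 × 19.3 = 16.424 mol/s
Reaction term: ξ·ΔH°_rxn = 16.424 × 21.4 = 351.48 kJ/s
Sensible, feed 145→25 °C: -440.04 kJ/s
Outlet flows (mol/s): A 2.8757, B 16.424
Sensible, products 25→256 °C: 831.9 kJ/s
Q = ΔH = 743.34 kJ/s = 743.34 kW
Heat supplied = 2676 MJ/h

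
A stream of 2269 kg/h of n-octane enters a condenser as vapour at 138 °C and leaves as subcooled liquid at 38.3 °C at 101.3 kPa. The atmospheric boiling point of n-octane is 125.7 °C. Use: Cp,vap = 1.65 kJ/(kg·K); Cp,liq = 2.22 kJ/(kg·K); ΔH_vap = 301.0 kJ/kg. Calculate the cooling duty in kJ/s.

vapour 138→125.7 °C: -20.295 kJ/kg
condensation at 125.7 °C: -301 kJ/kg
liquid 125.7→38.3 °C: -194.03 kJ/kg
Δh = -20.295 + -301 + -194.03 = -515.32 kJ/kg
Q = ṁ·Δh = 2269 kg/h × -515.32 kJ/kg = -1.1693e+06 kJ/h
|Q| = 324.8 kW

Q_c = 325 kJ/s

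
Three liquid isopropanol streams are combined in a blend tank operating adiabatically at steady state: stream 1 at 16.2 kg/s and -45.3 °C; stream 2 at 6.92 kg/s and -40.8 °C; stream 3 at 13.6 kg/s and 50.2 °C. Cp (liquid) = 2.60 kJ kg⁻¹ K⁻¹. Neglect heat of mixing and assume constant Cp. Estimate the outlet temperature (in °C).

T_out = -9.08 °C

Adiabatic, steady state ⇒ Σ ṁᵢCp,ᵢ(T_out − Tᵢ) = 0
T_out = Σ ṁᵢCp,ᵢTᵢ / Σ ṁᵢCp,ᵢ
      = -867.04 / 95.472 = -9.0816 °C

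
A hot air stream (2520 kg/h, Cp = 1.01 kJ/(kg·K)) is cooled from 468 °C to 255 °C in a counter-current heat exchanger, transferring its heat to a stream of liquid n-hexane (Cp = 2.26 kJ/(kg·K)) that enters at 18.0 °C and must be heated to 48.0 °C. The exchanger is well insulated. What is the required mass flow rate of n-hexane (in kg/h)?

Heat released by hot stream: Q = 2520 × 1.01 × (468 − 255) = 542130 kJ/h
Energy balance on cold side (adiabatic exchanger): Q = ṁ_c·Cp_c·(T_c,out − T_c,in)
ṁ_c = 542130 / [2.26 × (48.0 − 18.0)] = 7996 kg/h

ṁ_c = 8000 kg/h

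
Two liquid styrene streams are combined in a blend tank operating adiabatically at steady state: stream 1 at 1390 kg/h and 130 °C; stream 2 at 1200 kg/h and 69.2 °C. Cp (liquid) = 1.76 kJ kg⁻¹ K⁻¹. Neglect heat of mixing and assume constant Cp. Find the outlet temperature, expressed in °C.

Energy balance with Q = 0: Σ ṁᵢCp,ᵢ(T_out − Tᵢ) = 0
T_out = Σ ṁᵢCp,ᵢTᵢ / Σ ṁᵢCp,ᵢ
      = 464180 / 4558.4 = 101.83 °C

T_out = 102 °C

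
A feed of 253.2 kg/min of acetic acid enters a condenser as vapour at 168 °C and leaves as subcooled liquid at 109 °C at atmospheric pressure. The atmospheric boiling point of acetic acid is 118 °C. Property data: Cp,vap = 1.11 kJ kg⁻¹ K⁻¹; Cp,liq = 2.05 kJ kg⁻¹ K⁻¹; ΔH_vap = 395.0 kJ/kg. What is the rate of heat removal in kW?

Q_c = 1980 kW

vapour 168→118 °C: -55.5 kJ/kg
condensation at 118 °C: -395 kJ/kg
liquid 118→109 °C: -18.45 kJ/kg
Δh = -55.5 + -395 + -18.45 = -468.95 kJ/kg
Q = ṁ·Δh = 253.2 kg/min × -468.95 kJ/kg = -118740 kJ/min
|Q| = 1979 kW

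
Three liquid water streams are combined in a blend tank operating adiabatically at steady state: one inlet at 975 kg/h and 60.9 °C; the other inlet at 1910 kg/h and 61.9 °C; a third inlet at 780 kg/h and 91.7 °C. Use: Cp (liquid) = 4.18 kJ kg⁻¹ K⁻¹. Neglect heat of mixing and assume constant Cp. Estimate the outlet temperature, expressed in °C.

T_out = 68.0 °C

Adiabatic, steady state ⇒ Σ ṁᵢCp,ᵢ(T_out − Tᵢ) = 0
T_out = Σ ṁᵢCp,ᵢTᵢ / Σ ṁᵢCp,ᵢ
      = 1.0414e+06 / 15320 = 67.976 °C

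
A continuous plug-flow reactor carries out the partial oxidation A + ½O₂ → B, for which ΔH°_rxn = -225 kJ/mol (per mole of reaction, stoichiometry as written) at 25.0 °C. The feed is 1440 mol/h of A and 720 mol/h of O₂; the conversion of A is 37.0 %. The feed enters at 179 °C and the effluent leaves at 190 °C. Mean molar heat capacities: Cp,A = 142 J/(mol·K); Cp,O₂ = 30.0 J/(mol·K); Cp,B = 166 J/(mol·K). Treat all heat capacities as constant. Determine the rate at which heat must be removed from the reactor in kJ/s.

Extent of reaction ξ = 0.370 × 1440 = 532.8 mol/h
Reaction term: ξ·ΔH°_rxn = 532.8 × -225 = -119880 kJ/h
Sensible, feed 179→25 °C: -34816 kJ/h
Outlet flows (mol/h): A 907.2, O₂ 453.6, B 532.8
Sensible, products 25→190 °C: 38094 kJ/h
Q = ΔH = -116600 kJ/h = -32.389 kW
Heat removed = 32.389 kJ/s

Q_out = 32.4 kJ/s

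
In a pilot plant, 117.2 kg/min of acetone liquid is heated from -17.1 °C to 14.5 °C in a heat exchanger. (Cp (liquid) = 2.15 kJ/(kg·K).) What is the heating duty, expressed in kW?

Q = 133 kW

Q = ṁ·Cp·ΔT = 117.2 × 2.15 × (14.5 − -17.1) = 7962.6 kJ/min
Converting: 7962.6 / 60 s = 132.71 kW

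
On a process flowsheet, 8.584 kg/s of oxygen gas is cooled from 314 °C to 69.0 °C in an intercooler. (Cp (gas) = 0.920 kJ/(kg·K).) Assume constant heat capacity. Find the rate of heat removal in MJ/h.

Q = ṁ·Cp·ΔT = 8.584 × 0.920 × (69.0 − 314) = -1934.8 kJ/s
Cooling duty = 6965.4 MJ/h

Q_c = 6970 MJ/h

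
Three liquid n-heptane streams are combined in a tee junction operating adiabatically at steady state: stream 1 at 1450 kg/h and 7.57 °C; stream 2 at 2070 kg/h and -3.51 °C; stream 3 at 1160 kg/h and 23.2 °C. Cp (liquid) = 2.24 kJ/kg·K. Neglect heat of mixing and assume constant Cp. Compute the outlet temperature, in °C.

T_out = 6.54 °C

No heat crosses the boundary, so H_out = H_in.
T_out = Σ ṁᵢCp,ᵢTᵢ / Σ ṁᵢCp,ᵢ
      = 68595 / 10483 = 6.5433 °C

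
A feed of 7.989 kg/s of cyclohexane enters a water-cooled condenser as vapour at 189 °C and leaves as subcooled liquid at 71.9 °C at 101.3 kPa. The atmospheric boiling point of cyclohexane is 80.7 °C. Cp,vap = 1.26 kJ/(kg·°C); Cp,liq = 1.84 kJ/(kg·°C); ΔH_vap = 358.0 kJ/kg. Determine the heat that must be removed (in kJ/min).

Q_c = 245000 kJ/min

vapour 189→80.7 °C: -136.46 kJ/kg
condensation at 80.7 °C: -358 kJ/kg
liquid 80.7→71.9 °C: -16.192 kJ/kg
Δh = -136.46 + -358 + -16.192 = -510.65 kJ/kg
Q = ṁ·Δh = 7.989 kg/s × -510.65 kJ/kg = -4079.6 kJ/s
|Q| = 4079.6 kW = 244770 kJ/min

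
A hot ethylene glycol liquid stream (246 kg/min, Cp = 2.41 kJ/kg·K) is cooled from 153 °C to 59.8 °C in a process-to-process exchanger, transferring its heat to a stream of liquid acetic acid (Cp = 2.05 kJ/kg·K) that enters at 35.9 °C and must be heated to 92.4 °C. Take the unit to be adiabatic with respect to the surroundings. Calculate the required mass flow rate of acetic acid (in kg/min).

ṁ_c = 477 kg/min

Heat released by hot stream: Q = 246 × 2.41 × (153 − 59.8) = 55255 kJ/min
Energy balance on cold side (adiabatic exchanger): Q = ṁ_c·Cp_c·(T_c,out − T_c,in)
ṁ_c = 55255 / [2.05 × (92.4 − 35.9)] = 477.05 kg/min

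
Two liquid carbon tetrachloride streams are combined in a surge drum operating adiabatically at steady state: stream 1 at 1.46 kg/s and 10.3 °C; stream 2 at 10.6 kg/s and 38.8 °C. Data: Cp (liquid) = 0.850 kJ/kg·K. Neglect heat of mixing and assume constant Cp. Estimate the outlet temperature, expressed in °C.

Energy balance with Q = 0: Σ ṁᵢCp,ᵢ(T_out − Tᵢ) = 0
Σ ṁᵢCp,ᵢTᵢ = 1.46×0.850×10.3 + 10.6×0.850×38.8 = 362.37
Σ ṁᵢCp,ᵢ = 1.46×0.850 + 10.6×0.850 = 10.251
T_out = 362.37 / 10.251 = 35.35 °C

T_out = 35.3 °C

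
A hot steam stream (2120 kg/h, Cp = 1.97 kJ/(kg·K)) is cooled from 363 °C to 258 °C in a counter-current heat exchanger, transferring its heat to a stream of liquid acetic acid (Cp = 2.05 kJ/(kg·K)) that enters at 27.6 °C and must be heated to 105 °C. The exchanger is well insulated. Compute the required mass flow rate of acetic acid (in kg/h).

ṁ_c = 2760 kg/h

Heat released by hot stream: Q = 2120 × 1.97 × (363 − 258) = 438520 kJ/h
Energy balance on cold side (adiabatic exchanger): Q = ṁ_c·Cp_c·(T_c,out − T_c,in)
ṁ_c = 438520 / [2.05 × (105 − 27.6)] = 2763.7 kg/h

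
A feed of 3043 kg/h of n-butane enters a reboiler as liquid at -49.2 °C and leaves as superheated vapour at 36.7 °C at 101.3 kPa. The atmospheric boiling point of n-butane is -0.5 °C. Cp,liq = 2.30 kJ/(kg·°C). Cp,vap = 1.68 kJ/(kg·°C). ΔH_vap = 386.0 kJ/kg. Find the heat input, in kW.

Q = 474 kW

liquid -49.2→-0.5 °C: 112.01 kJ/kg
vaporisation at -0.5 °C: 386 kJ/kg
vapour -0.5→36.7 °C: 62.496 kJ/kg
Δh = 112.01 + 386 + 62.496 = 560.51 kJ/kg
Q = ṁ·Δh = 3043 kg/h × 560.51 kJ/kg = 1.7056e+06 kJ/h
|Q| = 473.78 kW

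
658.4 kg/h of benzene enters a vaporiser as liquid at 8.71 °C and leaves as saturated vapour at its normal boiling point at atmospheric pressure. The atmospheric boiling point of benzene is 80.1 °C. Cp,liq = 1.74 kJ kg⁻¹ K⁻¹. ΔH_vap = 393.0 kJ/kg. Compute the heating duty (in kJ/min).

Q = 5680 kJ/min

liquid 8.71→80.1 °C: 124.22 kJ/kg
vaporisation at 80.1 °C: 393 kJ/kg
Δh = 124.22 + 393 = 517.22 kJ/kg
Q = ṁ·Δh = 658.4 kg/h × 517.22 kJ/kg = 340540 kJ/h
|Q| = 94.594 kW = 5675.6 kJ/min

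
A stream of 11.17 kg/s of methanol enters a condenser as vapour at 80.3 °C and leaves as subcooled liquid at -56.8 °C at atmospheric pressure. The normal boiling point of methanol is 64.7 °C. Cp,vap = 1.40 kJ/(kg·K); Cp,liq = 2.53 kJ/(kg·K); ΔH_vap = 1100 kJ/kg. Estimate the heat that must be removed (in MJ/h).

vapour 80.3→64.7 °C: -21.84 kJ/kg
condensation at 64.7 °C: -1100 kJ/kg
liquid 64.7→-56.8 °C: -307.39 kJ/kg
Δh = -21.84 + -1100 + -307.39 = -1429.2 kJ/kg
Q = ṁ·Δh = 11.17 kg/s × -1429.2 kJ/kg = -15965 kJ/s
|Q| = 15965 kW = 57472 MJ/h

Q_c = 57500 MJ/h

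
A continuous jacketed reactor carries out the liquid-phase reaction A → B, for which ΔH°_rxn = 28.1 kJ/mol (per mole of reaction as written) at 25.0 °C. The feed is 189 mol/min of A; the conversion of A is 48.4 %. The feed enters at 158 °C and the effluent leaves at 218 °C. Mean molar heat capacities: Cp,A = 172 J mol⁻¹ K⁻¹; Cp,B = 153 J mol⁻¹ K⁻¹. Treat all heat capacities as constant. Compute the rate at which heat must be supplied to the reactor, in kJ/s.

Extent of reaction ξ = 0.484 × 189 = 91.476 mol/min
Reaction term: ξ·ΔH°_rxn = 91.476 × 28.1 = 2570.5 kJ/min
Sensible, feed 158→25 °C: -4323.6 kJ/min
Outlet flows (mol/min): A 97.524, B 91.476
Sensible, products 25→218 °C: 5938.6 kJ/min
Q = ΔH = 4185.5 kJ/min = 69.759 kW
Heat supplied = 69.759 kJ/s

Q_in = 69.8 kJ/s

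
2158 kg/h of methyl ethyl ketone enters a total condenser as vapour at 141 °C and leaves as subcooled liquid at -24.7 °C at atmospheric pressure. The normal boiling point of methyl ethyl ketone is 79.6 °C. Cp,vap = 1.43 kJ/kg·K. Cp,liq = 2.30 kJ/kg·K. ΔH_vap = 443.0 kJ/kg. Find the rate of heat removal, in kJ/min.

vapour 141→79.6 °C: -87.802 kJ/kg
condensation at 79.6 °C: -443 kJ/kg
liquid 79.6→-24.7 °C: -239.89 kJ/kg
Δh = -87.802 + -443 + -239.89 = -770.69 kJ/kg
Q = ṁ·Δh = 2158 kg/h × -770.69 kJ/kg = -1.6632e+06 kJ/h
|Q| = 461.99 kW = 27719 kJ/min

Q_c = 27700 kJ/min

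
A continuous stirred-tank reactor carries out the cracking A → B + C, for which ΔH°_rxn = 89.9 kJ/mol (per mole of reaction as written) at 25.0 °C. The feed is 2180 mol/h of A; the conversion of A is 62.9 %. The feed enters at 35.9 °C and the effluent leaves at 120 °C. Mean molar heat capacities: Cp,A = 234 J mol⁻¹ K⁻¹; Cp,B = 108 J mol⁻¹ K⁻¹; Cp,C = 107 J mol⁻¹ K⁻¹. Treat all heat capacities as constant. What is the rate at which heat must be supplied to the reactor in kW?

Q_in = 45.5 kW

Extent of reaction ξ = 0.629 × 2180 = 1371.2 mol/h
Reaction term: ξ·ΔH°_rxn = 1371.2 × 89.9 = 123270 kJ/h
Sensible, feed 35.9→25 °C: -5560.3 kJ/h
Outlet flows (mol/h): A 808.78, B 1371.2, C 1371.2
Sensible, products 25→120 °C: 45986 kJ/h
Q = ΔH = 163700 kJ/h = 45.472 kW
Heat supplied = 45.472 kW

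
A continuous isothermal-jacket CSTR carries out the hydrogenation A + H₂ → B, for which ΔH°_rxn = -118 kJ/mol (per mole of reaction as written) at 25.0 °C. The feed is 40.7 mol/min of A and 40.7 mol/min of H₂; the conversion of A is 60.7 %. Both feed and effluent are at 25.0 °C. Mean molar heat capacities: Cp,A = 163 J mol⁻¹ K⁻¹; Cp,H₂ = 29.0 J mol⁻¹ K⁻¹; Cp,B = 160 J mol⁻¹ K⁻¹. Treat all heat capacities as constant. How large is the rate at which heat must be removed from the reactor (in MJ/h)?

Extent of reaction ξ = 0.607 × 40.7 = 24.705 mol/min
Reaction term: ξ·ΔH°_rxn = 24.705 × -118 = -2915.2 kJ/min
Q = ΔH = -2915.2 kJ/min = -48.586 kW
Heat removed = 174.91 MJ/h

Q_out = 175 MJ/h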